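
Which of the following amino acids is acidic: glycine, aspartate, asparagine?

aspartate

Aspartate (D) and glutamate (E) have carboxylic-acid side chains and are the acidic amino acids.
Of the listed options, only aspartate belongs to this group.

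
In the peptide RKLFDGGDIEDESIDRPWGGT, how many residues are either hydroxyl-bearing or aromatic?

4

Hydroxyl-bearing: S, T, Y. Aromatic: F, W, Y.
Hydroxyl-bearing residues here: S13, T21 (2).
Aromatic residues here: F4, W18 (2).
(Y belongs to both groups, but none appear in this sequence.) Total = 2 + 2 = 4.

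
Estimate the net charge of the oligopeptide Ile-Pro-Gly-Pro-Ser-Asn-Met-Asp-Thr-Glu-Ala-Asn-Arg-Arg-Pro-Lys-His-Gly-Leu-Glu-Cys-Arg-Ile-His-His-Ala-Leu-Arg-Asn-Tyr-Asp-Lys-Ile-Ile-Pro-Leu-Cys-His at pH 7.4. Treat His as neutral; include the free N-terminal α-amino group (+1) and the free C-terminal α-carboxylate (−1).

+2

Near pH 7.4, K and R contribute +1 each, D and E contribute −1 each, and every other side chain (His included, as stated) is uncharged.
Positive (K, R): Arg13, Arg14, Lys16, Arg22, Arg28, Lys32 → +6.
Negative (D, E): Asp8, Glu10, Glu20, Asp31 → −4.
The N-terminus (+1) and C-terminus (−1) cancel.
Net charge = (+6) + (−4) = +2.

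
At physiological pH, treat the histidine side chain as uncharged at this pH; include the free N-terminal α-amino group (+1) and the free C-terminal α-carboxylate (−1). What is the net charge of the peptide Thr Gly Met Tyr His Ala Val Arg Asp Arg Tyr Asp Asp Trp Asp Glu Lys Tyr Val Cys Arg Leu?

-1

Near pH 7.4, K and R contribute +1 each, D and E contribute −1 each, and every other side chain (His included, as stated) is uncharged.
Positive (K, R): Arg8, Arg10, Lys17, Arg21 → +4.
Negative (D, E): Asp9, Asp12, Asp13, Asp15, Glu16 → −5.
The N-terminus (+1) and C-terminus (−1) cancel.
Net charge = (+4) + (−5) = −1.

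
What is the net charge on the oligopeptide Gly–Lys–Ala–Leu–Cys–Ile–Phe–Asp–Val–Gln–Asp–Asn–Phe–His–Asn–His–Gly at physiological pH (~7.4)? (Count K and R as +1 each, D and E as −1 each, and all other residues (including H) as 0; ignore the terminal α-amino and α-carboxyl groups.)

-1

Positive (K, R): Lys2 → +1.
Negative (D, E): Asp8, Asp11 → −2.
Net charge = (+1) + (−2) = −1.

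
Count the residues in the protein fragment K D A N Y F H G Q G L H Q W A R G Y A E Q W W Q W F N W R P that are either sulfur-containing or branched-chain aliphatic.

1

Sulfur-containing: C, M. Branched-chain aliphatic: I, L, V.
Sulfur-containing residues here: none (0).
Branched-chain aliphatic residues here: L11 (1).
The two groups share no amino acid, so total = 0 + 1 = 1.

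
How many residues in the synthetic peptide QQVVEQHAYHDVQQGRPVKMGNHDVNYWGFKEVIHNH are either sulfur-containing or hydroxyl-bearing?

Sulfur-containing: C, M. Hydroxyl-bearing: S, T, Y.
Sulfur-containing residues here: M20 (1).
Hydroxyl-bearing residues here: Y9, Y27 (2).
The two groups share no amino acid, so total = 1 + 2 = 3.

3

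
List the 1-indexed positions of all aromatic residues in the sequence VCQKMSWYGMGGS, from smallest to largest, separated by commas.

7, 8

F, W, and Y each carry an aromatic ring on the side chain.
Matching residues: W7, Y8.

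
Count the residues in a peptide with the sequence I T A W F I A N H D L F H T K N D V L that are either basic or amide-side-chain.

5

Basic: H, K, R. Amide-side-chain: N, Q.
Basic residues here: H9, H13, K15 (3).
Amide-side-chain residues here: N8, N16 (2).
The two groups share no amino acid, so total = 3 + 2 = 5.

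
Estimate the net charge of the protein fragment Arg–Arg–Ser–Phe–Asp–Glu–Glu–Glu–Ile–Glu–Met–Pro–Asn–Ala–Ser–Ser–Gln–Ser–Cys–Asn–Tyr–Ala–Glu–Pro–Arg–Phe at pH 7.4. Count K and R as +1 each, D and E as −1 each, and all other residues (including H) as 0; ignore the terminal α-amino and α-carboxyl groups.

-3

Positive (K, R): Arg1, Arg2, Arg25 → +3.
Negative (D, E): Asp5, Glu6, Glu7, Glu8, Glu10, Glu23 → −6.
Net charge = (+3) + (−6) = −3.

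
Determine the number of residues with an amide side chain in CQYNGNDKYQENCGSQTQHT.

7

Only N (asparagine) and Q (glutamine) carry a side-chain carboxamide.
Matching residues: Q2, N4, N6, Q10, N12, Q16, Q18.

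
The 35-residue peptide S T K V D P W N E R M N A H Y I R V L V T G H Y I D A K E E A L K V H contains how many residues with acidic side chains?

5

Aspartate (D) and glutamate (E) have carboxylic-acid side chains and are the acidic amino acids.
Matching residues: D5, E9, D26, E29, E30.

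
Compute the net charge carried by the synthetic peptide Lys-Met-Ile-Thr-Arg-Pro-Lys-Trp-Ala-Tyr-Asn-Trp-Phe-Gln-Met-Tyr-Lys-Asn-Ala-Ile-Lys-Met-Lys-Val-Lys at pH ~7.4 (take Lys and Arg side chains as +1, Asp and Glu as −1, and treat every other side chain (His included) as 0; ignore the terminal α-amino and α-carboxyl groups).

+7

Positive (K, R): Lys1, Arg5, Lys7, Lys17, Lys21, Lys23, Lys25 → +7.
Negative (D, E): none → −0.
Net charge = (+7) + (−0) = +7.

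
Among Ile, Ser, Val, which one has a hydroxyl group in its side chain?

S, T, and Y are the three residues with a side-chain hydroxyl.
Of the listed options, only Ser belongs to this group.

Ser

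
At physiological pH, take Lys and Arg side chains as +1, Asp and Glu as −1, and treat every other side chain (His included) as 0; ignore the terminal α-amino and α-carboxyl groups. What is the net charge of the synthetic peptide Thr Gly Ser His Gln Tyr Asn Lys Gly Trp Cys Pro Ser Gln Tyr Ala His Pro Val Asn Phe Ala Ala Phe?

+1

Positive (K, R): Lys8 → +1.
Negative (D, E): none → −0.
Net charge = (+1) + (−0) = +1.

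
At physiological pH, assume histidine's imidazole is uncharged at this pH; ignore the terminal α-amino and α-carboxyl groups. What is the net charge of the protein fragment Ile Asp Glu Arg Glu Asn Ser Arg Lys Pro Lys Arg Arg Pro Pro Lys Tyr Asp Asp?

+2

At pH ~7.4 the Lys and Arg side chains are protonated (+1), the Asp and Glu side chains are deprotonated (−1), and with His taken as neutral all other side chains carry no charge.
Positive (K, R): Arg4, Arg8, Lys9, Lys11, Arg12, Arg13, Lys16 → +7.
Negative (D, E): Asp2, Glu3, Glu5, Asp18, Asp19 → −5.
Net charge = (+7) + (−5) = +2.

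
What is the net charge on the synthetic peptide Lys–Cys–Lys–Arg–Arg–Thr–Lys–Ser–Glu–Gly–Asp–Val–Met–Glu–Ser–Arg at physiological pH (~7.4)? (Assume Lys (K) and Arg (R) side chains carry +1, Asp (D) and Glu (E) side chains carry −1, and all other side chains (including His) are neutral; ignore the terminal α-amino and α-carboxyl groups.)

+3

Positive (K, R): Lys1, Lys3, Arg4, Arg5, Lys7, Arg16 → +6.
Negative (D, E): Glu9, Asp11, Glu14 → −3.
Net charge = (+6) + (−3) = +3.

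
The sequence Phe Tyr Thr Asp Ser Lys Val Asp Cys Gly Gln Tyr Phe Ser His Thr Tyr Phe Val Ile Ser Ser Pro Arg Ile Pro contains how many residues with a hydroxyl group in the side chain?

The –OH-bearing residues are Ser, Thr (aliphatic alcohols), and Tyr (phenol).
Matching residues: Tyr2, Thr3, Ser5, Tyr12, Ser14, Thr16, Tyr17, Ser21, Ser22.

9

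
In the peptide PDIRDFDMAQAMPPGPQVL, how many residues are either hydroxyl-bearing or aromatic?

1

Hydroxyl-bearing: S, T, Y. Aromatic: F, W, Y.
Hydroxyl-bearing residues here: none (0).
Aromatic residues here: F6 (1).
(Y belongs to both groups, but none appear in this sequence.) Total = 0 + 1 = 1.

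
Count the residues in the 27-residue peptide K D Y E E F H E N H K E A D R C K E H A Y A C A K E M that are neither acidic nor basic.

11

Acidic: D, E. Basic: K, R, H. All other residues are neither.
Matching residues: Y3, F6, N9, A13, C16, A20, Y21, A22, C23, A24, M27.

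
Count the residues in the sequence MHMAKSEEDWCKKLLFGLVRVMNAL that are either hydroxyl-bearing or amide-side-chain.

Hydroxyl-bearing: S, T, Y. Amide-side-chain: N, Q.
Hydroxyl-bearing residues here: S6 (1).
Amide-side-chain residues here: N23 (1).
The two groups share no amino acid, so total = 1 + 1 = 2.

2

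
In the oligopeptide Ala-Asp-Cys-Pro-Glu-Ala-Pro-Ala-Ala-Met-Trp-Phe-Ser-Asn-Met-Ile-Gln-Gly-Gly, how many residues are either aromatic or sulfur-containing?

Aromatic: F, W, Y. Sulfur-containing: C, M.
Aromatic residues here: Trp11, Phe12 (2).
Sulfur-containing residues here: Cys3, Met10, Met15 (3).
The two groups share no amino acid, so total = 2 + 3 = 5.

5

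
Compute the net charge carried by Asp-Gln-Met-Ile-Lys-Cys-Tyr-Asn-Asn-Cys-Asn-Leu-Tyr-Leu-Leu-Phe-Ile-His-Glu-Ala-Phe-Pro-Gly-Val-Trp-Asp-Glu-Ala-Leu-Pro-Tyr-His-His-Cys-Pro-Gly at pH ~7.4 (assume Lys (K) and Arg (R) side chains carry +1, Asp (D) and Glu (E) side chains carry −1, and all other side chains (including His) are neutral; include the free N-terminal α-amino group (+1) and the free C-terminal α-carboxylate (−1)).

-3

Positive (K, R): Lys5 → +1.
Negative (D, E): Asp1, Glu19, Asp26, Glu27 → −4.
The N-terminus (+1) and C-terminus (−1) cancel.
Net charge = (+1) + (−4) = −3.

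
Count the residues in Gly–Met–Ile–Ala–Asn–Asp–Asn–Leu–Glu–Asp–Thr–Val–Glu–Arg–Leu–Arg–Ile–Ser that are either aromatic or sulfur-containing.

1

Aromatic: F, W, Y. Sulfur-containing: C, M.
Aromatic residues here: none (0).
Sulfur-containing residues here: Met2 (1).
The two groups share no amino acid, so total = 0 + 1 = 1.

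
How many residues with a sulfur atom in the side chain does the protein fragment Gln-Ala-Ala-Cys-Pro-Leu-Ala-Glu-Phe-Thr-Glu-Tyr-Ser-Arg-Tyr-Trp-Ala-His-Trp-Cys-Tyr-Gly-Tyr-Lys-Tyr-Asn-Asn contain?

Only Cys (C) and Met (M) have a sulfur atom in the side chain.
Matching residues: Cys4, Cys20.

2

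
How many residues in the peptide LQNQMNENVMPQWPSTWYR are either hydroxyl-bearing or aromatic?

5

Hydroxyl-bearing: S, T, Y. Aromatic: F, W, Y.
Hydroxyl-bearing residues here: S15, T16, Y18 (3).
Aromatic residues here: W13, W17, Y18 (3).
Y is in both groups, so the 1 Y residue must not be double-counted.
Total = 3 + 3 − 1 = 5.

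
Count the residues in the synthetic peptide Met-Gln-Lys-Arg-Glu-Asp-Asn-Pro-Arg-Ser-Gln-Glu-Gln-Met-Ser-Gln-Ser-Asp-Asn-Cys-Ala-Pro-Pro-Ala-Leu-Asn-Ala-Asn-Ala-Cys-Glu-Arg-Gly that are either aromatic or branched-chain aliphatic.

1

Aromatic: F, W, Y. Branched-chain aliphatic: I, L, V.
Aromatic residues here: none (0).
Branched-chain aliphatic residues here: Leu25 (1).
The two groups share no amino acid, so total = 0 + 1 = 1.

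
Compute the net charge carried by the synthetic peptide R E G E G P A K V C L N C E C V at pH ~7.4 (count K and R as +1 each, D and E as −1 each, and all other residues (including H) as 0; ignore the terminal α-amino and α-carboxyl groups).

Positive (K, R): R1, K8 → +2.
Negative (D, E): E2, E4, E14 → −3.
Net charge = (+2) + (−3) = −1.

-1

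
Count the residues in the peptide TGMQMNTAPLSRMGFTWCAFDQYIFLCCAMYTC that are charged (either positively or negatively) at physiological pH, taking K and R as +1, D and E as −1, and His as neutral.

2

Charged side chains at pH ~7.4: K, R (positive); D, E (negative).
Matching residues: R12, D21.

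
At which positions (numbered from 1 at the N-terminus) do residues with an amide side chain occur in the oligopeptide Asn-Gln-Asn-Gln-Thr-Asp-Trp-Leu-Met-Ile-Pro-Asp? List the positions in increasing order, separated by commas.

1, 2, 3, 4

Asparagine (N) and glutamine (Q) have uncharged amide side chains.
Matching residues: Asn1, Gln2, Asn3, Gln4.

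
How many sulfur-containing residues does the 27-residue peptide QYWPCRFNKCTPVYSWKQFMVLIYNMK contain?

4

The sulfur-bearing residues are cysteine (–SH) and methionine (–S–CH₃).
Matching residues: C5, C10, M20, M26.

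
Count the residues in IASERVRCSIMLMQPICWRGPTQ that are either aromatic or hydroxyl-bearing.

4

Aromatic: F, W, Y. Hydroxyl-bearing: S, T, Y.
Aromatic residues here: W18 (1).
Hydroxyl-bearing residues here: S3, S9, T22 (3).
(Y belongs to both groups, but none appear in this sequence.) Total = 1 + 3 = 4.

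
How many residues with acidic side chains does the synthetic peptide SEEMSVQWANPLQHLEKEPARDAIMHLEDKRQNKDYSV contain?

The acidic residues are Asp (D) and Glu (E), whose side chains end in a carboxylate group.
Matching residues: E2, E3, E16, E18, D22, E28, D29, D35.

8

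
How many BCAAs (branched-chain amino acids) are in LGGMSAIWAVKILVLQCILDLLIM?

12

V, L, and I make up the branched-chain aliphatic group.
Matching residues: L1, I7, V10, I12, L13, V14, L15, I18, L19, L21, L22, I23.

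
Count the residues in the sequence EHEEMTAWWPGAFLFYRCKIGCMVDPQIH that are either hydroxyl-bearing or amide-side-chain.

3

Hydroxyl-bearing: S, T, Y. Amide-side-chain: N, Q.
Hydroxyl-bearing residues here: T6, Y16 (2).
Amide-side-chain residues here: Q27 (1).
The two groups share no amino acid, so total = 2 + 1 = 3.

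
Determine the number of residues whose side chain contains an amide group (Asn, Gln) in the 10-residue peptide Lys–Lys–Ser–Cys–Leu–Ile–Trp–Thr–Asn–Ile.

Matching residues: Asn9.

1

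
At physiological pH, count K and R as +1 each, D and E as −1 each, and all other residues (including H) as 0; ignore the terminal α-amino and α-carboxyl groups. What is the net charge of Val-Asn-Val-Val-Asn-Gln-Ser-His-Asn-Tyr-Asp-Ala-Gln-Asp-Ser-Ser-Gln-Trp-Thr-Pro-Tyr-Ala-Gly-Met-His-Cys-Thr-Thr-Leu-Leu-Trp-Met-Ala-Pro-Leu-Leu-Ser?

-2

Positive (K, R): none → +0.
Negative (D, E): Asp11, Asp14 → −2.
Net charge = (+0) + (−2) = −2.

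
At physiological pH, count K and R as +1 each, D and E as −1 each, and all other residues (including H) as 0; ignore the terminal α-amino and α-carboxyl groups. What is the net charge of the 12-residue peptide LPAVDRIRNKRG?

Positive (K, R): R6, R8, K10, R11 → +4.
Negative (D, E): D5 → −1.
Net charge = (+4) + (−1) = +3.

+3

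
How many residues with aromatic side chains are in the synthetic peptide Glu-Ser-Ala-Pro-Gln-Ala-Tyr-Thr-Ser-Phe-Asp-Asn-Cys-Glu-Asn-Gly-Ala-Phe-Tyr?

4

F, W, and Y each carry an aromatic ring on the side chain.
Matching residues: Tyr7, Phe10, Phe18, Tyr19.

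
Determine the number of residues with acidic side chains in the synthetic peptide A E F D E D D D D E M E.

9

Aspartate (D) and glutamate (E) have carboxylic-acid side chains and are the acidic amino acids.
Matching residues: E2, D4, E5, D6, D7, D8, D9, E10, E12.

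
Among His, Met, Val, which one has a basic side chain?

His

K, R, and H are the three residues with basic side chains (ε-amine, guanidinium, and imidazole respectively).
Of the listed options, only His belongs to this group.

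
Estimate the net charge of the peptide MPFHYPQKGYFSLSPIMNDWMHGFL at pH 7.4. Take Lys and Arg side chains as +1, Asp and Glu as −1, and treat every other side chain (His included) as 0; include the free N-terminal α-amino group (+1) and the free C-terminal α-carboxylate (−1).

Positive (K, R): K8 → +1.
Negative (D, E): D19 → −1.
The N-terminus (+1) and C-terminus (−1) cancel.
Net charge = (+1) + (−1) = 0.

0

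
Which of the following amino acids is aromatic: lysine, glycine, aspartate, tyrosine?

Phenylalanine (F), tryptophan (W), and tyrosine (Y) have aromatic ring side chains.
Of the listed options, only tyrosine belongs to this group.

tyrosine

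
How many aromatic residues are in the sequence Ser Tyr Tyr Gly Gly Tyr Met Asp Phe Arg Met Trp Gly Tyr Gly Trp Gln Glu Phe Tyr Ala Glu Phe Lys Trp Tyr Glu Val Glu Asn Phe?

The aromatic amino acids are Phe (F, benzyl), Trp (W, indole), and Tyr (Y, phenol).
Matching residues: Tyr2, Tyr3, Tyr6, Phe9, Trp12, Tyr14, Trp16, Phe19, Tyr20, Phe23, Trp25, Tyr26, Phe31.

13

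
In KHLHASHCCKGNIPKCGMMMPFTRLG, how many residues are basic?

7

K, R, and H are the three residues with basic side chains (ε-amine, guanidinium, and imidazole respectively).
Matching residues: K1, H2, H4, H7, K10, K15, R24.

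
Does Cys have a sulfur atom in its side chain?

Yes

Only Cys (C) and Met (M) have a sulfur atom in the side chain.
Cysteine is in this group.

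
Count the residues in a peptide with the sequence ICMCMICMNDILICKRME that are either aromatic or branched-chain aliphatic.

Aromatic: F, W, Y. Branched-chain aliphatic: I, L, V.
Aromatic residues here: none (0).
Branched-chain aliphatic residues here: I1, I6, I11, L12, I13 (5).
The two groups share no amino acid, so total = 0 + 5 = 5.

5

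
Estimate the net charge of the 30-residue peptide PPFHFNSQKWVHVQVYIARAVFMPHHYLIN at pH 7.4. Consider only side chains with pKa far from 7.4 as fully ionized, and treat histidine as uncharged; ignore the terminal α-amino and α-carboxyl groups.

+2

Near pH 7.4, K and R contribute +1 each, D and E contribute −1 each, and every other side chain (His included, as stated) is uncharged.
Positive (K, R): K9, R19 → +2.
Negative (D, E): none → −0.
Net charge = (+2) + (−0) = +2.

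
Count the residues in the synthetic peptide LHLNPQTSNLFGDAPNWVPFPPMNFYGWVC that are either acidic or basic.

Acidic: D, E. Basic: H, K, R.
Acidic residues here: D13 (1).
Basic residues here: H2 (1).
The two groups share no amino acid, so total = 1 + 1 = 2.

2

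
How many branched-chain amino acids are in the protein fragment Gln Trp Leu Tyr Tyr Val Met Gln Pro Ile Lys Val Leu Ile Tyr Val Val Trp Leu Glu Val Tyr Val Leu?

Valine (V), leucine (L), and isoleucine (I) are the branched-chain amino acids.
Matching residues: Leu3, Val6, Ile10, Val12, Leu13, Ile14, Val16, Val17, Leu19, Val21, Val23, Leu24.

12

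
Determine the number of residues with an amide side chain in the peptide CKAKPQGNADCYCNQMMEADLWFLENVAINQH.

7

Asparagine (N) and glutamine (Q) have uncharged amide side chains.
Matching residues: Q6, N8, N14, Q15, N26, N30, Q31.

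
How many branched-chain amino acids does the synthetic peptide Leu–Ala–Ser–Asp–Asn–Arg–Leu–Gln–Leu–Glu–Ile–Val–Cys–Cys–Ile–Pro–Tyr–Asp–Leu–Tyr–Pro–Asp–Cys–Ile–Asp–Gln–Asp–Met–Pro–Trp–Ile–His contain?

V, L, and I make up the branched-chain aliphatic group.
Matching residues: Leu1, Leu7, Leu9, Ile11, Val12, Ile15, Leu19, Ile24, Ile31.

9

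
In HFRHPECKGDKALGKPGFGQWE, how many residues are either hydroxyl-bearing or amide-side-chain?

1

Hydroxyl-bearing: S, T, Y. Amide-side-chain: N, Q.
Hydroxyl-bearing residues here: none (0).
Amide-side-chain residues here: Q20 (1).
The two groups share no amino acid, so total = 0 + 1 = 1.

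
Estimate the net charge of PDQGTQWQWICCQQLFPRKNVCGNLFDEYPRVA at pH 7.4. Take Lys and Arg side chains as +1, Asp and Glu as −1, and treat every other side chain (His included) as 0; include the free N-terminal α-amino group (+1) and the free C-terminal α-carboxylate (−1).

Positive (K, R): R18, K19, R31 → +3.
Negative (D, E): D2, D27, E28 → −3.
The N-terminus (+1) and C-terminus (−1) cancel.
Net charge = (+3) + (−3) = 0.

0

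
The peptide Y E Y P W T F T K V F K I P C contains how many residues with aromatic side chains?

5

Phenylalanine (F), tryptophan (W), and tyrosine (Y) have aromatic ring side chains.
Matching residues: Y1, Y3, W5, F7, F11.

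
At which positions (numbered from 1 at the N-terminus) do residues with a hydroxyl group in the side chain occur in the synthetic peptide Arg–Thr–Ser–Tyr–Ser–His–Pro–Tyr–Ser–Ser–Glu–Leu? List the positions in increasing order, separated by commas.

Serine (S), threonine (T), and tyrosine (Y) each carry a hydroxyl group on the side chain.
Matching residues: Thr2, Ser3, Tyr4, Ser5, Tyr8, Ser9, Ser10.

2, 3, 4, 5, 8, 9, 10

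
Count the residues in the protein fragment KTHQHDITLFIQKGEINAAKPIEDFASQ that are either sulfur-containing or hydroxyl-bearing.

Sulfur-containing: C, M. Hydroxyl-bearing: S, T, Y.
Sulfur-containing residues here: none (0).
Hydroxyl-bearing residues here: T2, T8, S27 (3).
The two groups share no amino acid, so total = 0 + 3 = 3.

3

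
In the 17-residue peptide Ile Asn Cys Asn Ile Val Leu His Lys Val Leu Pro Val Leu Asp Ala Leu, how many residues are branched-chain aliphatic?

The BCAAs are Val, Leu, and Ile — aliphatic side chains with a branch point.
Matching residues: Ile1, Ile5, Val6, Leu7, Val10, Leu11, Val13, Leu14, Leu17.

9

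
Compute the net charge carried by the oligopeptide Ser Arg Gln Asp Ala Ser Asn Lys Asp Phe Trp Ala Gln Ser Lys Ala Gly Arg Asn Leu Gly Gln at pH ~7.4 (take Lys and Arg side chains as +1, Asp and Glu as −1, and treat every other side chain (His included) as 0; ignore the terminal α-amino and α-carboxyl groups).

Positive (K, R): Arg2, Lys8, Lys15, Arg18 → +4.
Negative (D, E): Asp4, Asp9 → −2.
Net charge = (+4) + (−2) = +2.

+2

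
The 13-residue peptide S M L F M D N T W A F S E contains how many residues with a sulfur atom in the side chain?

Only Cys (C) and Met (M) have a sulfur atom in the side chain.
Matching residues: M2, M5.

2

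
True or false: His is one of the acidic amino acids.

The acidic residues are Asp (D) and Glu (E), whose side chains end in a carboxylate group.
Histidine is not in this group.

False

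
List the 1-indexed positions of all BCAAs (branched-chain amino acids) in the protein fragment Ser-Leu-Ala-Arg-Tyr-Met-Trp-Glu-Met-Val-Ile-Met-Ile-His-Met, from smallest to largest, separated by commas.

2, 10, 11, 13

The BCAAs are Val, Leu, and Ile — aliphatic side chains with a branch point.
Matching residues: Leu2, Val10, Ile11, Ile13.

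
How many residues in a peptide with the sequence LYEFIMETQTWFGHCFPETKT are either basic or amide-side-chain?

Basic: H, K, R. Amide-side-chain: N, Q.
Basic residues here: H14, K20 (2).
Amide-side-chain residues here: Q9 (1).
The two groups share no amino acid, so total = 2 + 1 = 3.

3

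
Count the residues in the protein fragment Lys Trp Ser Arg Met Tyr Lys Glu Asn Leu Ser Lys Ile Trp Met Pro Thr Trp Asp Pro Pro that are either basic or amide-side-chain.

Basic: H, K, R. Amide-side-chain: N, Q.
Basic residues here: Lys1, Arg4, Lys7, Lys12 (4).
Amide-side-chain residues here: Asn9 (1).
The two groups share no amino acid, so total = 4 + 1 = 5.

5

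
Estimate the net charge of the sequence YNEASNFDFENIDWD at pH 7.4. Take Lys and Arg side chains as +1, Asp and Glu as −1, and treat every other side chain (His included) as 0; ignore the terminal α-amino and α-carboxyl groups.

Positive (K, R): none → +0.
Negative (D, E): E3, D8, E10, D13, D15 → −5.
Net charge = (+0) + (−5) = −5.

-5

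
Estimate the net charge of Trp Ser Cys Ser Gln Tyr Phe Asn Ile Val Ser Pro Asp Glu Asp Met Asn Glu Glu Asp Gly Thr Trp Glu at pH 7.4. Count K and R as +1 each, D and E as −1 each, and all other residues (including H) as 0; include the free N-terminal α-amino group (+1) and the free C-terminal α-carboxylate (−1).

-7

Positive (K, R): none → +0.
Negative (D, E): Asp13, Glu14, Asp15, Glu18, Glu19, Asp20, Glu24 → −7.
The N-terminus (+1) and C-terminus (−1) cancel.
Net charge = (+0) + (−7) = −7.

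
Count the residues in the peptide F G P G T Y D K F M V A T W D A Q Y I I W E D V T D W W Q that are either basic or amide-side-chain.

3

Basic: H, K, R. Amide-side-chain: N, Q.
Basic residues here: K8 (1).
Amide-side-chain residues here: Q17, Q29 (2).
The two groups share no amino acid, so total = 1 + 2 = 3.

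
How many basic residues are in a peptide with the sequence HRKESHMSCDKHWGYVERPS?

7

K, R, and H are the three residues with basic side chains (ε-amine, guanidinium, and imidazole respectively).
Matching residues: H1, R2, K3, H6, K11, H12, R18.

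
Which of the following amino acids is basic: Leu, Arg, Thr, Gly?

Arg

K, R, and H are the three residues with basic side chains (ε-amine, guanidinium, and imidazole respectively).
Of the listed options, only Arg belongs to this group.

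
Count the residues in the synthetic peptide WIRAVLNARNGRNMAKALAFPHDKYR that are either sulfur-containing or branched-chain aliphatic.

Sulfur-containing: C, M. Branched-chain aliphatic: I, L, V.
Sulfur-containing residues here: M14 (1).
Branched-chain aliphatic residues here: I2, V5, L6, L18 (4).
The two groups share no amino acid, so total = 1 + 4 = 5.

5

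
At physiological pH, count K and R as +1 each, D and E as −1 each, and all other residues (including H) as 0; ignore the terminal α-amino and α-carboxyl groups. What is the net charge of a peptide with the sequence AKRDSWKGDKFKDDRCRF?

+3

Positive (K, R): K2, R3, K7, K10, K12, R15, R17 → +7.
Negative (D, E): D4, D9, D13, D14 → −4.
Net charge = (+7) + (−4) = +3.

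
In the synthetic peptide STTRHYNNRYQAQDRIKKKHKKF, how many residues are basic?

The basic amino acids are Lys (K), Arg (R), and His (H).
Matching residues: R4, H5, R9, R15, K17, K18, K19, H20, K21, K22.

10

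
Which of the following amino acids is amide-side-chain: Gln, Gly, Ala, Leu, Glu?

Gln

Asparagine (N) and glutamine (Q) have uncharged amide side chains.
Of the listed options, only Gln belongs to this group.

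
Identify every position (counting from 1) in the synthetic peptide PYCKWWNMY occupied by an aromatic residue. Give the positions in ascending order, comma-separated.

The aromatic amino acids are Phe (F, benzyl), Trp (W, indole), and Tyr (Y, phenol).
Matching residues: Y2, W5, W6, Y9.

2, 5, 6, 9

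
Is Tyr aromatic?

Yes

The aromatic amino acids are Phe (F, benzyl), Trp (W, indole), and Tyr (Y, phenol).
Tyrosine is in this group.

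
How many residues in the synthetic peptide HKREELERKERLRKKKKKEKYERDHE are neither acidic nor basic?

3

Acidic: D, E. Basic: K, R, H. All other residues are neither.
Matching residues: L6, L12, Y21.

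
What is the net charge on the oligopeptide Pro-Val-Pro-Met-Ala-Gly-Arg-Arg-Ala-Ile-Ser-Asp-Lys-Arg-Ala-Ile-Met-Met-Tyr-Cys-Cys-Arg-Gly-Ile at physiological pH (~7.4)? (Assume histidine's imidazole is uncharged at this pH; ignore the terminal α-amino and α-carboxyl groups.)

+4

The side chains ionized at physiological pH are Lys/Arg (+1) and Asp/Glu (−1); with His treated as neutral, nothing else contributes.
Positive (K, R): Arg7, Arg8, Lys13, Arg14, Arg22 → +5.
Negative (D, E): Asp12 → −1.
Net charge = (+5) + (−1) = +4.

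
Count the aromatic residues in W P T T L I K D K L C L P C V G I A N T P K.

The aromatic amino acids are Phe (F, benzyl), Trp (W, indole), and Tyr (Y, phenol).
Matching residues: W1.

1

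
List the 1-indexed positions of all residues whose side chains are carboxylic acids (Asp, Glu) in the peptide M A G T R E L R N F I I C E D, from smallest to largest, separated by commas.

6, 14, 15

Matching residues: E6, E14, D15.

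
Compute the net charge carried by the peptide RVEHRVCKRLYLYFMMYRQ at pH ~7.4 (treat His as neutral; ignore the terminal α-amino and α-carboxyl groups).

Near pH 7.4, K and R contribute +1 each, D and E contribute −1 each, and every other side chain (His included, as stated) is uncharged.
Positive (K, R): R1, R5, K8, R9, R18 → +5.
Negative (D, E): E3 → −1.
Net charge = (+5) + (−1) = +4.

+4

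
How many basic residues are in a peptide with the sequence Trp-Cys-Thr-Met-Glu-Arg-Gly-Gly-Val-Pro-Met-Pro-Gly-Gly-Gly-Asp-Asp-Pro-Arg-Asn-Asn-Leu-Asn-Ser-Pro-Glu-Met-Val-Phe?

The basic amino acids are Lys (K), Arg (R), and His (H).
Matching residues: Arg6, Arg19.

2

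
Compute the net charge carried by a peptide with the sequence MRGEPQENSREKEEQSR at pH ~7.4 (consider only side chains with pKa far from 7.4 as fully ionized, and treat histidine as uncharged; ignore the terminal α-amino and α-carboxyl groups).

-1

At pH ~7.4 the Lys and Arg side chains are protonated (+1), the Asp and Glu side chains are deprotonated (−1), and with His taken as neutral all other side chains carry no charge.
Positive (K, R): R2, R10, K12, R17 → +4.
Negative (D, E): E4, E7, E11, E13, E14 → −5.
Net charge = (+4) + (−5) = −1.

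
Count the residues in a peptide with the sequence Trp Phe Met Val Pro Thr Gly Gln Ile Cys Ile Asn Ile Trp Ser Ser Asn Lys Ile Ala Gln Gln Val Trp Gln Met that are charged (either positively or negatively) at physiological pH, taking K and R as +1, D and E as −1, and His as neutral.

Charged side chains at pH ~7.4: K, R (positive); D, E (negative).
Matching residues: Lys18.

1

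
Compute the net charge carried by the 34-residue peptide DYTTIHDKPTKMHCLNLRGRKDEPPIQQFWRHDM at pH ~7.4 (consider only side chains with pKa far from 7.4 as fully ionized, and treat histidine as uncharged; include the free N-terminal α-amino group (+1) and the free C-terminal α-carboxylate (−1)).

Near pH 7.4, K and R contribute +1 each, D and E contribute −1 each, and every other side chain (His included, as stated) is uncharged.
Positive (K, R): K8, K11, R18, R20, K21, R31 → +6.
Negative (D, E): D1, D7, D22, E23, D33 → −5.
The N-terminus (+1) and C-terminus (−1) cancel.
Net charge = (+6) + (−5) = +1.

+1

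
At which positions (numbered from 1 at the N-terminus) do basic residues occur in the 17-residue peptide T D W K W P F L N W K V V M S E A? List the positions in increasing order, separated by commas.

4, 11

The basic amino acids are Lys (K), Arg (R), and His (H).
Matching residues: K4, K11.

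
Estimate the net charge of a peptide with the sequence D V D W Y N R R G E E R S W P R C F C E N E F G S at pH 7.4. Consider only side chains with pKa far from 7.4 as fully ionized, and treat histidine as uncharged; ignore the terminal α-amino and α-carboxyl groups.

-2

The side chains ionized at physiological pH are Lys/Arg (+1) and Asp/Glu (−1); with His treated as neutral, nothing else contributes.
Positive (K, R): R7, R8, R12, R16 → +4.
Negative (D, E): D1, D3, E10, E11, E20, E22 → −6.
Net charge = (+4) + (−6) = −2.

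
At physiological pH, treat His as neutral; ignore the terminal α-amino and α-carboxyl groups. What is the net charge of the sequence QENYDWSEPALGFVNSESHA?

-4

Near pH 7.4, K and R contribute +1 each, D and E contribute −1 each, and every other side chain (His included, as stated) is uncharged.
Positive (K, R): none → +0.
Negative (D, E): E2, D5, E8, E17 → −4.
Net charge = (+0) + (−4) = −4.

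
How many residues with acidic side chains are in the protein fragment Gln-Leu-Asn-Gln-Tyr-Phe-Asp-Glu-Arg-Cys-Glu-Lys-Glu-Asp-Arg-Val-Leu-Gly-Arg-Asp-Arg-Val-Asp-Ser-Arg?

Only D (aspartate) and E (glutamate) carry a side-chain carboxylic acid.
Matching residues: Asp7, Glu8, Glu11, Glu13, Asp14, Asp20, Asp23.

7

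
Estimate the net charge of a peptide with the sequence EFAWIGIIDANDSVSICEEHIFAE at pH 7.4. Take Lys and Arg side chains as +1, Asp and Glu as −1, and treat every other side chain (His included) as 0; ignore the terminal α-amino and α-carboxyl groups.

-6

Positive (K, R): none → +0.
Negative (D, E): E1, D9, D12, E18, E19, E24 → −6.
Net charge = (+0) + (−6) = −6.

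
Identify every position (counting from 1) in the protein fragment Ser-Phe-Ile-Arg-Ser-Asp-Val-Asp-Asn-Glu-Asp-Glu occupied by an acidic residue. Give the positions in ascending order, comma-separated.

6, 8, 10, 11, 12

Matching residues: Asp6, Asp8, Glu10, Asp11, Glu12.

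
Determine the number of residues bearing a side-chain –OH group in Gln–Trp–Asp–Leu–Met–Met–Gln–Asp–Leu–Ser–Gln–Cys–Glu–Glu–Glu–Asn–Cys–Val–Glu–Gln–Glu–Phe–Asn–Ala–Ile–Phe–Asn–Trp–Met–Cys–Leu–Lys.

Serine (S), threonine (T), and tyrosine (Y) each carry a hydroxyl group on the side chain.
Matching residues: Ser10.

1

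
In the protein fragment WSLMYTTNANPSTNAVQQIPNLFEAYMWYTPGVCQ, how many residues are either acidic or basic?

1

Acidic: D, E. Basic: H, K, R.
Acidic residues here: E24 (1).
Basic residues here: none (0).
The two groups share no amino acid, so total = 1 + 0 = 1.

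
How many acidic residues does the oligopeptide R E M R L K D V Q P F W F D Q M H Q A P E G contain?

4

The acidic residues are Asp (D) and Glu (E), whose side chains end in a carboxylate group.
Matching residues: E2, D7, D14, E21.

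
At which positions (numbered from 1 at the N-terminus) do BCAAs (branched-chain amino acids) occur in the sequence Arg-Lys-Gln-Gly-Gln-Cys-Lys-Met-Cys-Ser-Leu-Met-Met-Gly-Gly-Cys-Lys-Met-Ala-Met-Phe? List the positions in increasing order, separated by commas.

11

V, L, and I make up the branched-chain aliphatic group.
Matching residues: Leu11.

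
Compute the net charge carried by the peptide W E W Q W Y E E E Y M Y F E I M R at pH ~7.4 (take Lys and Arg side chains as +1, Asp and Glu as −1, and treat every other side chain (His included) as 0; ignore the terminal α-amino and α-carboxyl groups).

Positive (K, R): R17 → +1.
Negative (D, E): E2, E7, E8, E9, E14 → −5.
Net charge = (+1) + (−5) = −4.

-4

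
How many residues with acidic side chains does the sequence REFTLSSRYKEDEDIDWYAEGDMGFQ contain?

8

Only D (aspartate) and E (glutamate) carry a side-chain carboxylic acid.
Matching residues: E2, E11, D12, E13, D14, D16, E20, D22.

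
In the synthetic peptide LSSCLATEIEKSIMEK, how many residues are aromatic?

Phenylalanine (F), tryptophan (W), and tyrosine (Y) have aromatic ring side chains.
None of the 16 residues belong to this group.

0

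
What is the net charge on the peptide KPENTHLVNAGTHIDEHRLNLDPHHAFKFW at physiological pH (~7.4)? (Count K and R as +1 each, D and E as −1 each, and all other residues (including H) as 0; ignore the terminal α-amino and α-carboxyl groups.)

Positive (K, R): K1, R18, K28 → +3.
Negative (D, E): E3, D15, E16, D22 → −4.
Net charge = (+3) + (−4) = −1.

-1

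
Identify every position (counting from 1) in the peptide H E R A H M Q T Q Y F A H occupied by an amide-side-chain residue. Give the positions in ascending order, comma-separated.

The amide-side-chain residues are Asn (N) and Gln (Q).
Matching residues: Q7, Q9.

7, 9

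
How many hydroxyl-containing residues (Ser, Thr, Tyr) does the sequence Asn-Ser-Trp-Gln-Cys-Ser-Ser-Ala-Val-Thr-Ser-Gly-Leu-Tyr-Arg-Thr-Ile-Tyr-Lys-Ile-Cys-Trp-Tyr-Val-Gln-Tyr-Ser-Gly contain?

11

Matching residues: Ser2, Ser6, Ser7, Thr10, Ser11, Tyr14, Thr16, Tyr18, Tyr23, Tyr26, Ser27.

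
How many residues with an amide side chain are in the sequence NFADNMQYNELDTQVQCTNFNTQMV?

Asparagine (N) and glutamine (Q) have uncharged amide side chains.
Matching residues: N1, N5, Q7, N9, Q14, Q16, N19, N21, Q23.

9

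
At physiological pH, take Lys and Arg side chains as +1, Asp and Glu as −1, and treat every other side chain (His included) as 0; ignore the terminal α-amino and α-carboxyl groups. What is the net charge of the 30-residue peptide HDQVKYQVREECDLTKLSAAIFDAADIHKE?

Positive (K, R): K5, R9, K16, K29 → +4.
Negative (D, E): D2, E10, E11, D13, D23, D26, E30 → −7.
Net charge = (+4) + (−7) = −3.

-3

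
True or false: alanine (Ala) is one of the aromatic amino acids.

The aromatic amino acids are Phe (F, benzyl), Trp (W, indole), and Tyr (Y, phenol).
Alanine is not in this group.

False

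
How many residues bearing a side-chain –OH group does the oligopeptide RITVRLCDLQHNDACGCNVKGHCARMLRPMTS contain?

3

Serine (S), threonine (T), and tyrosine (Y) each carry a hydroxyl group on the side chain.
Matching residues: T3, T31, S32.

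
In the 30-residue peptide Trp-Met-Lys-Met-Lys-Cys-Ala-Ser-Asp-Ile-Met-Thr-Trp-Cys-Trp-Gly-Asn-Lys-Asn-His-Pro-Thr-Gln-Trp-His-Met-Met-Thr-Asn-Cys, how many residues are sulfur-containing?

Cysteine (C, thiol) and methionine (M, thioether) are the two sulfur-containing amino acids.
Matching residues: Met2, Met4, Cys6, Met11, Cys14, Met26, Met27, Cys30.

8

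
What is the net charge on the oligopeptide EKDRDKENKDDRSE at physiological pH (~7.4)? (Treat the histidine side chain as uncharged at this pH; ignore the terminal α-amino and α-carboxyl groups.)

At pH ~7.4 the Lys and Arg side chains are protonated (+1), the Asp and Glu side chains are deprotonated (−1), and with His taken as neutral all other side chains carry no charge.
Positive (K, R): K2, R4, K6, K9, R12 → +5.
Negative (D, E): E1, D3, D5, E7, D10, D11, E14 → −7.
Net charge = (+5) + (−7) = −2.

-2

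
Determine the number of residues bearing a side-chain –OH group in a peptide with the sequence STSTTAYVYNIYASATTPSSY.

Serine (S), threonine (T), and tyrosine (Y) each carry a hydroxyl group on the side chain.
Matching residues: S1, T2, S3, T4, T5, Y7, Y9, Y12, S14, T16, T17, S19, S20, Y21.

14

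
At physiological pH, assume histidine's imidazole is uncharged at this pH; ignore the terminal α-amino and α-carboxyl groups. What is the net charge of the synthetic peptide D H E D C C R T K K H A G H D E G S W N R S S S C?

At pH ~7.4 the Lys and Arg side chains are protonated (+1), the Asp and Glu side chains are deprotonated (−1), and with His taken as neutral all other side chains carry no charge.
Positive (K, R): R7, K9, K10, R21 → +4.
Negative (D, E): D1, E3, D4, D15, E16 → −5.
Net charge = (+4) + (−5) = −1.

-1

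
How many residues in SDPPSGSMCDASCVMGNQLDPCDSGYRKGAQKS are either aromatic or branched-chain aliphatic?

Aromatic: F, W, Y. Branched-chain aliphatic: I, L, V.
Aromatic residues here: Y26 (1).
Branched-chain aliphatic residues here: V14, L19 (2).
The two groups share no amino acid, so total = 1 + 2 = 3.

3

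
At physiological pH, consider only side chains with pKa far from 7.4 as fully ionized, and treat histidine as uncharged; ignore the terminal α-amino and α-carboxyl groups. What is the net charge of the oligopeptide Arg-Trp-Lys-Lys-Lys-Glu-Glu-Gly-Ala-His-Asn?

+2

At pH ~7.4 the Lys and Arg side chains are protonated (+1), the Asp and Glu side chains are deprotonated (−1), and with His taken as neutral all other side chains carry no charge.
Positive (K, R): Arg1, Lys3, Lys4, Lys5 → +4.
Negative (D, E): Glu6, Glu7 → −2.
Net charge = (+4) + (−2) = +2.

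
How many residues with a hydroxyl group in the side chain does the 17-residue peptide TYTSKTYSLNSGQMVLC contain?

8

The –OH-bearing residues are Ser, Thr (aliphatic alcohols), and Tyr (phenol).
Matching residues: T1, Y2, T3, S4, T6, Y7, S8, S11.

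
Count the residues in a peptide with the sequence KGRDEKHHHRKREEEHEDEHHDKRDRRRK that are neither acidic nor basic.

1

Acidic: D, E. Basic: K, R, H. All other residues are neither.
Matching residues: G2.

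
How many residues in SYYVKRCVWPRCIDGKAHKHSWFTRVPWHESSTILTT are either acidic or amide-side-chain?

2

Acidic: D, E. Amide-side-chain: N, Q.
Acidic residues here: D14, E30 (2).
Amide-side-chain residues here: none (0).
The two groups share no amino acid, so total = 2 + 0 = 2.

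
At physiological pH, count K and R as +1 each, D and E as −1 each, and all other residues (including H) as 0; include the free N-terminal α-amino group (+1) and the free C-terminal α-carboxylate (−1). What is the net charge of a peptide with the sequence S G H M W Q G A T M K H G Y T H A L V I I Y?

+1

Positive (K, R): K11 → +1.
Negative (D, E): none → −0.
The N-terminus (+1) and C-terminus (−1) cancel.
Net charge = (+1) + (−0) = +1.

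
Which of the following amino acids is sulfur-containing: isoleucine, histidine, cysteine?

The sulfur-bearing residues are cysteine (–SH) and methionine (–S–CH₃).
Of the listed options, only cysteine belongs to this group.

cysteine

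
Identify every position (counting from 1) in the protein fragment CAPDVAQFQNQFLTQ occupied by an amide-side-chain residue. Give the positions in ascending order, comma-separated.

7, 9, 10, 11, 15

Only N (asparagine) and Q (glutamine) carry a side-chain carboxamide.
Matching residues: Q7, Q9, N10, Q11, Q15.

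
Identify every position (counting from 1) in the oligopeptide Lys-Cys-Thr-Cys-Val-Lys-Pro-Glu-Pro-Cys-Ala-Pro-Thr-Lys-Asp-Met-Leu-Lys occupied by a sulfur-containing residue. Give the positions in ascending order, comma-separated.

2, 4, 10, 16

The sulfur-bearing residues are cysteine (–SH) and methionine (–S–CH₃).
Matching residues: Cys2, Cys4, Cys10, Met16.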